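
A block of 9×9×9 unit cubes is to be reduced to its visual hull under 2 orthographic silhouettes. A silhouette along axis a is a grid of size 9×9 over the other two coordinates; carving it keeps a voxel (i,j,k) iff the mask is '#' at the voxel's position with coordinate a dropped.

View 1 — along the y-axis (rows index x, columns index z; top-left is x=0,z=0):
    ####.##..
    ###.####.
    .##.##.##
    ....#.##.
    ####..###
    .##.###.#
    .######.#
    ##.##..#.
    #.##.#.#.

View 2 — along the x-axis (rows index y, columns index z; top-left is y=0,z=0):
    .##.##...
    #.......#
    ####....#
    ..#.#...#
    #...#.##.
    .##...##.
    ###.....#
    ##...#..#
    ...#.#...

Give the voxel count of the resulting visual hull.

185 voxels

start: 9×9×9 = 729 voxels
carve view 1 (along y, XZ-mask fill 52/81): 468 voxels remain
carve view 2 (along x, YZ-mask fill 32/81): 185 voxels remain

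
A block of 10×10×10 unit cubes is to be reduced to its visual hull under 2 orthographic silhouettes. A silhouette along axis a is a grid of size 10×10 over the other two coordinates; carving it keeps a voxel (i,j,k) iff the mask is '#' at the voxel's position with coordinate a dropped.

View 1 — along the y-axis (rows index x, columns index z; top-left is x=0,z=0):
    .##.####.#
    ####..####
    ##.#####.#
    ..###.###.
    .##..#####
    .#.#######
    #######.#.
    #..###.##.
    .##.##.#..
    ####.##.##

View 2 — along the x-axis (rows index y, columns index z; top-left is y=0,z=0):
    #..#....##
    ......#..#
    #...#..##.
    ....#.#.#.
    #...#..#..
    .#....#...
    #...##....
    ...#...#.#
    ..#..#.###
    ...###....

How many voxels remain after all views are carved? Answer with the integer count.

full grid |V| = 1000
after view 1 [y-axis, 71 of 100 cells solid] → remaining = 710
after view 2 [x-axis, 32 of 100 cells solid] → remaining = 223

voxel count = 223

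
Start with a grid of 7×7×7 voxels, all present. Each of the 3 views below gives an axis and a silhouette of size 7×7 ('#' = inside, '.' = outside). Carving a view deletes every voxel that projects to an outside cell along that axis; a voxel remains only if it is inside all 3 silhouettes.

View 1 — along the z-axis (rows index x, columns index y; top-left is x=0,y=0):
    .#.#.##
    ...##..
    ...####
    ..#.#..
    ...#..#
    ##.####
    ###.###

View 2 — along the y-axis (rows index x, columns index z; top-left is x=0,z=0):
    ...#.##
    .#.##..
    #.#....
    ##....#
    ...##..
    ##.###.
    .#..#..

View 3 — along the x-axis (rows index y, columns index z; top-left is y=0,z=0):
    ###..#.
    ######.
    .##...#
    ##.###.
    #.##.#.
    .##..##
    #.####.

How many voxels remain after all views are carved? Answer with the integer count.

|visual hull| = 53

full grid |V| = 343
step 1: project along z, AND mask (26/49) → |grid| = 182
step 2: project along y, AND mask (20/49) → |grid| = 78
step 3: project along x, AND mask (31/49) → |grid| = 53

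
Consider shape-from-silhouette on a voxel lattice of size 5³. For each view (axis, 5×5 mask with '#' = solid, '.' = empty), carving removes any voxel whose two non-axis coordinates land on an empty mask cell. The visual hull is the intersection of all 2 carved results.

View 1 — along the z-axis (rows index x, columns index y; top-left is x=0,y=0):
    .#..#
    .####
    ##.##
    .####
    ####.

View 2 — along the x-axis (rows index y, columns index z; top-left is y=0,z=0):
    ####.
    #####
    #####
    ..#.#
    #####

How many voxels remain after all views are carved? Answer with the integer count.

voxel count = 76

before carving: 125 voxels (5×5×5)
[1] z-view keeps 18 columns → grid now 90
[2] x-view keeps 21 columns → grid now 76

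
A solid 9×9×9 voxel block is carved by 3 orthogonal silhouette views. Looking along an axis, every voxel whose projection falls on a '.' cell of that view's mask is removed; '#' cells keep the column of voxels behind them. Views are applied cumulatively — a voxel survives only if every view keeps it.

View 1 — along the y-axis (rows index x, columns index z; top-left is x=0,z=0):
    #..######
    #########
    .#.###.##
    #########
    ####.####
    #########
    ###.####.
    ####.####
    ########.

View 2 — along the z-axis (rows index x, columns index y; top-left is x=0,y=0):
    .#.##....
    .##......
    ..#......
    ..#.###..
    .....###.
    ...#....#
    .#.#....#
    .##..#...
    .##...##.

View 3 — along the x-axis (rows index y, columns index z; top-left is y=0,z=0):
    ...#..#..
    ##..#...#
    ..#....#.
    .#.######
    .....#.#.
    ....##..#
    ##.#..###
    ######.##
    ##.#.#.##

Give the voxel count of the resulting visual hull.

remaining voxels: 95

initial block: 9^3 = 729
  1. axis=1 (XZ plane), |mask|=71  ⇒  voxels=639
  2. axis=2 (XY plane), |mask|=25  ⇒  voxels=200
  3. axis=0 (YZ plane), |mask|=40  ⇒  voxels=95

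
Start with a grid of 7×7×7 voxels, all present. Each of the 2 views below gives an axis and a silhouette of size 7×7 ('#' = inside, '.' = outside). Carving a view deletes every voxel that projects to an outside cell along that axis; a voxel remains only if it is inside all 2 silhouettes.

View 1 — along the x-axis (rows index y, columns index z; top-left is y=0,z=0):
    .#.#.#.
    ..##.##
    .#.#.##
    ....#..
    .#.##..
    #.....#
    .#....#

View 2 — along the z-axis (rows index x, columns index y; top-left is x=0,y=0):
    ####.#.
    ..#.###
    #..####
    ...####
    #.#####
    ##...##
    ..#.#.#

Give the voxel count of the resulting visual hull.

voxel count = 79

before carving: 343 voxels (7×7×7)
carve view 1 (along x, YZ-mask fill 19/49): 133 voxels remain
carve view 2 (along z, XY-mask fill 31/49): 79 voxels remain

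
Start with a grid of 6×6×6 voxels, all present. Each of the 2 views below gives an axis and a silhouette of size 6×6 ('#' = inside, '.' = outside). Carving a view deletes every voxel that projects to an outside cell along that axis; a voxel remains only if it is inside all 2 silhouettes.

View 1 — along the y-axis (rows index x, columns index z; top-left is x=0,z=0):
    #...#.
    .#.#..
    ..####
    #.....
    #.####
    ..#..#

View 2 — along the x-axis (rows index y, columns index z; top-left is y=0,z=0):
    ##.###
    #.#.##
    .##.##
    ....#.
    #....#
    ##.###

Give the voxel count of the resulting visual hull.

before carving: 216 voxels (6×6×6)
[1] y-view keeps 16 columns → grid now 96
[2] x-view keeps 21 columns → grid now 57

remaining voxels: 57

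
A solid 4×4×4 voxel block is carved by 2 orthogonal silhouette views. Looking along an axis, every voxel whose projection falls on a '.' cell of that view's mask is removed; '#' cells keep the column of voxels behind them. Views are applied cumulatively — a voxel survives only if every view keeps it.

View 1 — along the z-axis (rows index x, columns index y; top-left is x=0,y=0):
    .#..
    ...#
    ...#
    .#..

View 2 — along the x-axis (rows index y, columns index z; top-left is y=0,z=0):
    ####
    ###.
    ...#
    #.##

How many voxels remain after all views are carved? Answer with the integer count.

voxel count = 12

full grid |V| = 64
after view 1 [z-axis, 4 of 16 cells solid] → remaining = 16
after view 2 [x-axis, 11 of 16 cells solid] → remaining = 12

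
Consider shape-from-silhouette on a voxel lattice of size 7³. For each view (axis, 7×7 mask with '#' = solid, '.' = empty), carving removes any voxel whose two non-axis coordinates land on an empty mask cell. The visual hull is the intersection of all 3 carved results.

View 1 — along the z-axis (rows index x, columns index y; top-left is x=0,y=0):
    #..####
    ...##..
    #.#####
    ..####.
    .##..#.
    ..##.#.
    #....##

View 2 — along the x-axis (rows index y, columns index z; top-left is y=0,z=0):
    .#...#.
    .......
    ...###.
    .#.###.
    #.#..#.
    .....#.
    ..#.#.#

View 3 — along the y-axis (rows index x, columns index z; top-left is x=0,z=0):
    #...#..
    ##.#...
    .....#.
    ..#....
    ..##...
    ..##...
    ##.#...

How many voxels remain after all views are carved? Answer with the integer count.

full grid |V| = 343
carve view 1 (along z, XY-mask fill 26/49): 182 voxels remain
carve view 2 (along x, YZ-mask fill 16/49): 65 voxels remain
carve view 3 (along y, XZ-mask fill 14/49): 16 voxels remain

16 voxels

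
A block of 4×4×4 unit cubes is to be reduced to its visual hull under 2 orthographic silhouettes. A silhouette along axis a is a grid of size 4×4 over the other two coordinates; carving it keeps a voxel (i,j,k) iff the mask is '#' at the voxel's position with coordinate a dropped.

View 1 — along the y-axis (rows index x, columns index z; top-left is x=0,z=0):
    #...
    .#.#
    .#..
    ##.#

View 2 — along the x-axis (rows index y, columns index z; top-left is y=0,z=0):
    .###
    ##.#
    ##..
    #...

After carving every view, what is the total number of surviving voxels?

voxel count = 19

start: 4×4×4 = 64 voxels
carve view 1 (along y, XZ-mask fill 7/16): 28 voxels remain
carve view 2 (along x, YZ-mask fill 9/16): 19 voxels remain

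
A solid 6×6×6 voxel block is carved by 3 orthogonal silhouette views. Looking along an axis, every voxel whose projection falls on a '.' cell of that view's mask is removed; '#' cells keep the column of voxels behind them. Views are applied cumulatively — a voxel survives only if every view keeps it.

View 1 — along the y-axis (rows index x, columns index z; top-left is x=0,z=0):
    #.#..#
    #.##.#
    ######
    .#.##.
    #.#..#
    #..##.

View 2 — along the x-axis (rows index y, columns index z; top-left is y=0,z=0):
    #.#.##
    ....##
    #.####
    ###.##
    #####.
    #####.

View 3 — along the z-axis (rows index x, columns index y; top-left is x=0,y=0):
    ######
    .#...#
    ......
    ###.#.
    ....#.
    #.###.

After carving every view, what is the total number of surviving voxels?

start: 6×6×6 = 216 voxels
[1] y-view keeps 22 columns → grid now 132
[2] x-view keeps 26 columns → grid now 97
[3] z-view keeps 17 columns → grid now 37

|visual hull| = 37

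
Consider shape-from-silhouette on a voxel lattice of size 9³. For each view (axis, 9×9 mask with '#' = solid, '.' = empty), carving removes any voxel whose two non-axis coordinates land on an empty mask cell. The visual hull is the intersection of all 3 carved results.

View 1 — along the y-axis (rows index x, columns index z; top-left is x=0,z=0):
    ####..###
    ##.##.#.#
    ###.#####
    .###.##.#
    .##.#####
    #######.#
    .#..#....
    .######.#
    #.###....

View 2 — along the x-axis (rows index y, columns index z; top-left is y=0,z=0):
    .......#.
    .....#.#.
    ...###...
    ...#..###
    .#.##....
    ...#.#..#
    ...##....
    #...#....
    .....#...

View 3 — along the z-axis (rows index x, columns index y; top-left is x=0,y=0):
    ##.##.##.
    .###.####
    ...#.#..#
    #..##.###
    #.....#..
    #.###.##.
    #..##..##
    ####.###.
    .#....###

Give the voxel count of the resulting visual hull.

before carving: 729 voxels (9×9×9)
step 1: project along y, AND mask (55/81) → |grid| = 495
step 2: project along x, AND mask (21/81) → |grid| = 121
step 3: project along z, AND mask (46/81) → |grid| = 69

remaining voxels: 69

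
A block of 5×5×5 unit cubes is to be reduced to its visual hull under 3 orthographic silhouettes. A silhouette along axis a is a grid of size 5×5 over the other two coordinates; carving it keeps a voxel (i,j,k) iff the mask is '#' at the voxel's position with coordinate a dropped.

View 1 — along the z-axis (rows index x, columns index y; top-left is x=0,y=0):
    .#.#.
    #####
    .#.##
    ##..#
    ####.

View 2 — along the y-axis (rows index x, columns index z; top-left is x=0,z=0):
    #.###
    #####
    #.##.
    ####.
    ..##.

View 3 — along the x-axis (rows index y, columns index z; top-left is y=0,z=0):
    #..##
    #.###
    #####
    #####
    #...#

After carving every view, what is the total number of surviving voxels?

voxel count = 47

full grid |V| = 125
after view 1 [z-axis, 17 of 25 cells solid] → remaining = 85
after view 2 [y-axis, 18 of 25 cells solid] → remaining = 62
after view 3 [x-axis, 19 of 25 cells solid] → remaining = 47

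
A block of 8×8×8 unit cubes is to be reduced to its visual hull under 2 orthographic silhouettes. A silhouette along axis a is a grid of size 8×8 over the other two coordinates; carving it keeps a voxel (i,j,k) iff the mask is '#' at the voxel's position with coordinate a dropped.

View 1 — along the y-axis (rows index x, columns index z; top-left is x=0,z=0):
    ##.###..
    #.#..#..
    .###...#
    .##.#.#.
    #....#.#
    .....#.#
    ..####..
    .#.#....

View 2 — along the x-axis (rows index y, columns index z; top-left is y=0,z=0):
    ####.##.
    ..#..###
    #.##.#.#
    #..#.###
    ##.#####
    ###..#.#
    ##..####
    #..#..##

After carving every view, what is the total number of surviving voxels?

initial block: 8^3 = 512
carve view 1 (along y, XZ-mask fill 27/64): 216 voxels remain
carve view 2 (along x, YZ-mask fill 42/64): 141 voxels remain

141 voxels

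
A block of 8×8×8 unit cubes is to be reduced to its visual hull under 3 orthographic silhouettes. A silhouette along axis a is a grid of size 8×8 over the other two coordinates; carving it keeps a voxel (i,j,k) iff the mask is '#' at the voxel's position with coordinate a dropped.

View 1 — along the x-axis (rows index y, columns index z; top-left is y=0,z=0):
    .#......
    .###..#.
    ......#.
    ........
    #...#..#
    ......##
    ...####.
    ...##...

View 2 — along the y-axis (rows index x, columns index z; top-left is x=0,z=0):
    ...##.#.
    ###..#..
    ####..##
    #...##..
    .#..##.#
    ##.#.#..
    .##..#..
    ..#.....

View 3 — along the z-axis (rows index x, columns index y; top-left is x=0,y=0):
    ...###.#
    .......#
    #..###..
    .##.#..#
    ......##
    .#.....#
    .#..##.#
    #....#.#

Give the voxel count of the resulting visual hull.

remaining voxels: 20

full grid |V| = 512
V1 x: intersect with YZ mask (17 set) -- 136 left
V2 y: intersect with XZ mask (28 set) -- 53 left
V3 z: intersect with XY mask (24 set) -- 20 left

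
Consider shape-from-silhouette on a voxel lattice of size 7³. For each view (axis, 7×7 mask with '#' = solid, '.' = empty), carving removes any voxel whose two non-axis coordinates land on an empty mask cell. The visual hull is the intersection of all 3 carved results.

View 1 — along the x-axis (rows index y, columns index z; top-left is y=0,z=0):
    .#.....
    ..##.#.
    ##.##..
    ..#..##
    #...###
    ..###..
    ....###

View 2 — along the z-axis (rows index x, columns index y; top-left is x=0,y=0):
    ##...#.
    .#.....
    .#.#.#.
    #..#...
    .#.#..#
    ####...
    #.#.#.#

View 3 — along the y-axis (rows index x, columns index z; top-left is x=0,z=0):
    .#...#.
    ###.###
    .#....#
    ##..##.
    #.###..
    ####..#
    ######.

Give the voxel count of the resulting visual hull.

voxel count = 29

initial block: 7^3 = 343
carve view 1 (along x, YZ-mask fill 21/49): 147 voxels remain
carve view 2 (along z, XY-mask fill 20/49): 55 voxels remain
carve view 3 (along y, XZ-mask fill 29/49): 29 voxels remain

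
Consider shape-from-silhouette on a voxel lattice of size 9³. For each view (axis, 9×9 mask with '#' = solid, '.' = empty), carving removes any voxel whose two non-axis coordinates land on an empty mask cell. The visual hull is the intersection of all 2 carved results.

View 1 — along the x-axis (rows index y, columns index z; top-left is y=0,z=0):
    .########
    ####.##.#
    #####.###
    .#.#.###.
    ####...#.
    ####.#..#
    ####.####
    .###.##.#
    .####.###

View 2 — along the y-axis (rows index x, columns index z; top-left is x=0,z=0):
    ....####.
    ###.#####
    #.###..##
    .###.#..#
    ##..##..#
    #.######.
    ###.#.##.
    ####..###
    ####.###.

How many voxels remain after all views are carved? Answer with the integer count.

voxel count = 363

start: 9×9×9 = 729 voxels
carve view 1 (along x, YZ-mask fill 60/81): 540 voxels remain
carve view 2 (along y, XZ-mask fill 55/81): 363 voxels remain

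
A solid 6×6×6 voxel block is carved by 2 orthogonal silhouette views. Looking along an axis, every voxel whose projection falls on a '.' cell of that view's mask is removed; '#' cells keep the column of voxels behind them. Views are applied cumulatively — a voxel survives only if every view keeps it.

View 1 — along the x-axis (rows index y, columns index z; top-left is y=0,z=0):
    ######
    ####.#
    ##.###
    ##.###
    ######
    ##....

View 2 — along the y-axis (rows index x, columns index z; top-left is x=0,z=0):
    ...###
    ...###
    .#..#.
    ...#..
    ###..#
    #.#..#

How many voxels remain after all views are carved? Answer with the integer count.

77 voxels

initial block: 6^3 = 216
step 1: project along x, AND mask (29/36) → |grid| = 174
step 2: project along y, AND mask (16/36) → |grid| = 77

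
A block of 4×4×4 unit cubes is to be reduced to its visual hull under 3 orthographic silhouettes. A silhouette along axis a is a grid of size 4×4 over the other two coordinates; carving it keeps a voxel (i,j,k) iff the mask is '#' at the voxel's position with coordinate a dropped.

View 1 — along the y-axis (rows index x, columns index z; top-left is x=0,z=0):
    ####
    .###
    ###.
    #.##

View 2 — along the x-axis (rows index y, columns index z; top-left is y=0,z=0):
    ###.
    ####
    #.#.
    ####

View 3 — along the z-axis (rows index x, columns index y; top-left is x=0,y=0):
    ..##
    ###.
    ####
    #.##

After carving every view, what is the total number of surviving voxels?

|visual hull| = 30

full grid |V| = 64
carve view 1 (along y, XZ-mask fill 13/16): 52 voxels remain
carve view 2 (along x, YZ-mask fill 13/16): 43 voxels remain
carve view 3 (along z, XY-mask fill 12/16): 30 voxels remain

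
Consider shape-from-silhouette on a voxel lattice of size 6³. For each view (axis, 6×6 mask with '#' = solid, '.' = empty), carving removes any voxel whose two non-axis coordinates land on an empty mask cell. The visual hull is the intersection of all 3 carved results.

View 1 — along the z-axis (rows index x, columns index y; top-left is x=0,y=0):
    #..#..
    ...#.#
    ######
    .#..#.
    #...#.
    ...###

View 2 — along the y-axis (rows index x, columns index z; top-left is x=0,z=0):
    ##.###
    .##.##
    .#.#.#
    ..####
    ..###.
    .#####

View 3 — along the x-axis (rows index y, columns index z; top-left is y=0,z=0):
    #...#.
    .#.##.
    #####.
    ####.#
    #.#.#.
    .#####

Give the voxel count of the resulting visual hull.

start: 6×6×6 = 216 voxels
after view 1 [z-axis, 17 of 36 cells solid] → remaining = 102
after view 2 [y-axis, 24 of 36 cells solid] → remaining = 65
after view 3 [x-axis, 23 of 36 cells solid] → remaining = 41

41 voxels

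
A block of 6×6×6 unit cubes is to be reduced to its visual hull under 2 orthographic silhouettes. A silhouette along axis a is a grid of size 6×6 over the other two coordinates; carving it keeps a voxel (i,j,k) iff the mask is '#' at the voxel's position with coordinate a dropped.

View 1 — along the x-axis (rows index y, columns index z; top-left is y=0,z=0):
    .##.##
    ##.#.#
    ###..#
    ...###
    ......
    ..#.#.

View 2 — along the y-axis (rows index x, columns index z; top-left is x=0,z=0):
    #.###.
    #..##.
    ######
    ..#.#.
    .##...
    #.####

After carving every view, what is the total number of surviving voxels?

60 voxels

start: 6×6×6 = 216 voxels
  1. axis=0 (YZ plane), |mask|=17  ⇒  voxels=102
  2. axis=1 (XZ plane), |mask|=22  ⇒  voxels=60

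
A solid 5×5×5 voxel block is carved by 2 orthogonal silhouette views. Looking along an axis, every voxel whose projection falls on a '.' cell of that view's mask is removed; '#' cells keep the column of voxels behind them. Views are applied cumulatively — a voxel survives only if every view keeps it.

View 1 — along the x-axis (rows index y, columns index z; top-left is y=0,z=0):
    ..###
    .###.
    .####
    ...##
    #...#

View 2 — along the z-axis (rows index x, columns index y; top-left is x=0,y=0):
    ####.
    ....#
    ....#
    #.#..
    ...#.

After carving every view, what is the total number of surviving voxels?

before carving: 125 voxels (5×5×5)
V1 x: intersect with YZ mask (14 set) -- 70 left
V2 z: intersect with XY mask (9 set) -- 25 left

|visual hull| = 25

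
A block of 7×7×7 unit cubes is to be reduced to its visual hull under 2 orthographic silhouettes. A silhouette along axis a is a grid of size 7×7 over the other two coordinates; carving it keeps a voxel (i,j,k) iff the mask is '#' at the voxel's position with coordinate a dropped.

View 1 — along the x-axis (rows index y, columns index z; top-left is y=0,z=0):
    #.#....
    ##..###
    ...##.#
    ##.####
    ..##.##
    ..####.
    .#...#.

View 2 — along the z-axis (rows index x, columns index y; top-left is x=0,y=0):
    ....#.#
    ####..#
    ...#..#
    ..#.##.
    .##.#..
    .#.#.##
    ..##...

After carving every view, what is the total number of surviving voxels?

|visual hull| = 81

before carving: 343 voxels (7×7×7)
step 1: project along x, AND mask (26/49) → |grid| = 182
step 2: project along z, AND mask (21/49) → |grid| = 81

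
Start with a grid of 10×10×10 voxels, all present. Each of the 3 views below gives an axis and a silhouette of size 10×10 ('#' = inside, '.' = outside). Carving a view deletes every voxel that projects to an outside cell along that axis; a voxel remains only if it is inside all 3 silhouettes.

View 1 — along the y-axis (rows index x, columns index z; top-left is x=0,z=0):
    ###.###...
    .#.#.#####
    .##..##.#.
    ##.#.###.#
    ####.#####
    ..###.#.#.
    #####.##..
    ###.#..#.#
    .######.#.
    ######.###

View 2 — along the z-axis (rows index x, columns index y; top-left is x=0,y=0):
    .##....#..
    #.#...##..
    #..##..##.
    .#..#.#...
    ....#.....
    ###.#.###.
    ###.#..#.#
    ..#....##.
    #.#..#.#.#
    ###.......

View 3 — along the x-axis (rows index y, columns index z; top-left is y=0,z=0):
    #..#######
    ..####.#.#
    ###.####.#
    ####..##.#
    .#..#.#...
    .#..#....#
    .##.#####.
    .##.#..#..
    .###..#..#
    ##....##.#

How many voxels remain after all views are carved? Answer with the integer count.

152 voxels

full grid |V| = 1000
after view 1 [y-axis, 68 of 100 cells solid] → remaining = 680
after view 2 [z-axis, 40 of 100 cells solid] → remaining = 258
after view 3 [x-axis, 56 of 100 cells solid] → remaining = 152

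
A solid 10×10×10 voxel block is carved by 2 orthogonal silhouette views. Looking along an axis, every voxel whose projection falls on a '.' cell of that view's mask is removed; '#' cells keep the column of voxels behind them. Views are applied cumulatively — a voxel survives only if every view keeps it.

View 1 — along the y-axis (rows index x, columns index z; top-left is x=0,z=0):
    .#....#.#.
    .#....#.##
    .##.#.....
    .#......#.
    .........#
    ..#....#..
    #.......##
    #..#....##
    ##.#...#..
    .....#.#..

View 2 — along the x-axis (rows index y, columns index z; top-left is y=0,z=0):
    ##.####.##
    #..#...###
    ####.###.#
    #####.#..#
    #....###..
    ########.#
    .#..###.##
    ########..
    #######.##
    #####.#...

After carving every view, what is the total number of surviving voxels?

initial block: 10^3 = 1000
step 1: project along y, AND mask (28/100) → |grid| = 280
step 2: project along x, AND mask (70/100) → |grid| = 190

voxel count = 190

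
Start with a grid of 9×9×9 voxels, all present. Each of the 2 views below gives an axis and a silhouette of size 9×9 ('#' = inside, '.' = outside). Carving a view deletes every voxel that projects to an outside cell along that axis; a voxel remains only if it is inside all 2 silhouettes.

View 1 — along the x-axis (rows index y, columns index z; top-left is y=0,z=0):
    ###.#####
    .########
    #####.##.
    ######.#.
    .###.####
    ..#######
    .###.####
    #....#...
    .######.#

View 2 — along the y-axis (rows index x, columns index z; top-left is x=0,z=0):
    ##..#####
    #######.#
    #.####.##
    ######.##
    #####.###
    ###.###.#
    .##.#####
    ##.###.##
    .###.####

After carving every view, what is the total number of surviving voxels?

full grid |V| = 729
  1. axis=0 (YZ plane), |mask|=60  ⇒  voxels=540
  2. axis=1 (XZ plane), |mask|=66  ⇒  voxels=439

voxel count = 439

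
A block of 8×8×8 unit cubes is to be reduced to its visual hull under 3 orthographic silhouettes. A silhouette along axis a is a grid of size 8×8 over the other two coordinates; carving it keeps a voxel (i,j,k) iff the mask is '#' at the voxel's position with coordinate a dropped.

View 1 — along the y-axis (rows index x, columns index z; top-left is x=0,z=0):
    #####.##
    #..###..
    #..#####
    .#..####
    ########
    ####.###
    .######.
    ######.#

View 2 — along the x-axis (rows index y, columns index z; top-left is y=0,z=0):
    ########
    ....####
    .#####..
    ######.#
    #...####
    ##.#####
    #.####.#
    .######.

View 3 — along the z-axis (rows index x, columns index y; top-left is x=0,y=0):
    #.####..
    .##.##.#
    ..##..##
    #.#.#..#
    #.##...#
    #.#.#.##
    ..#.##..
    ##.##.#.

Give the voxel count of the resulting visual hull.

before carving: 512 voxels (8×8×8)
[1] y-view keeps 50 columns → grid now 400
[2] x-view keeps 48 columns → grid now 305
[3] z-view keeps 35 columns → grid now 166

166 voxels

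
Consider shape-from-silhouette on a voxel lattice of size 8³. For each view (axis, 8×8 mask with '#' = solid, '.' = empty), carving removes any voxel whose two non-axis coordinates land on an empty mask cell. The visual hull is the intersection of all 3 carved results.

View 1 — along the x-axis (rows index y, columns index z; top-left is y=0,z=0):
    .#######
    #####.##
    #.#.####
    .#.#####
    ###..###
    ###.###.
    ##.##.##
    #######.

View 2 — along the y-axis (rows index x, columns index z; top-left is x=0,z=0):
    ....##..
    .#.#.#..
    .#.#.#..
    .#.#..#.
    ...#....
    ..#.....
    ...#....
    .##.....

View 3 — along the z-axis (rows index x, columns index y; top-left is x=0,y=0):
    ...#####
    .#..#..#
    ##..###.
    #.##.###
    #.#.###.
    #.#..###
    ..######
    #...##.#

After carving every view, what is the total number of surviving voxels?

start: 8×8×8 = 512 voxels
after view 1 [x-axis, 51 of 64 cells solid] → remaining = 408
after view 2 [y-axis, 16 of 64 cells solid] → remaining = 98
after view 3 [z-axis, 39 of 64 cells solid] → remaining = 58

voxel count = 58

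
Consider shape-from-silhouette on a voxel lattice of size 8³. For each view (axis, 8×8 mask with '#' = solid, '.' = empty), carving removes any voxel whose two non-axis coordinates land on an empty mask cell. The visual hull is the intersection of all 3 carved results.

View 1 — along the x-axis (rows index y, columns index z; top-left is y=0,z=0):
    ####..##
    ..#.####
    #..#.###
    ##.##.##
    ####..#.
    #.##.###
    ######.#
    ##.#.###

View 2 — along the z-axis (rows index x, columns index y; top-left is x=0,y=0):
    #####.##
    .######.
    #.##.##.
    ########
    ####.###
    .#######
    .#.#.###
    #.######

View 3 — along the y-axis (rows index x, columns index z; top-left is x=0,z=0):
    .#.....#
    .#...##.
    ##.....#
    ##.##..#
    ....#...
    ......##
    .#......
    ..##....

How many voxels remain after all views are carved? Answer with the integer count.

remaining voxels: 94

full grid |V| = 512
[1] x-view keeps 46 columns → grid now 368
[2] z-view keeps 52 columns → grid now 302
[3] y-view keeps 19 columns → grid now 94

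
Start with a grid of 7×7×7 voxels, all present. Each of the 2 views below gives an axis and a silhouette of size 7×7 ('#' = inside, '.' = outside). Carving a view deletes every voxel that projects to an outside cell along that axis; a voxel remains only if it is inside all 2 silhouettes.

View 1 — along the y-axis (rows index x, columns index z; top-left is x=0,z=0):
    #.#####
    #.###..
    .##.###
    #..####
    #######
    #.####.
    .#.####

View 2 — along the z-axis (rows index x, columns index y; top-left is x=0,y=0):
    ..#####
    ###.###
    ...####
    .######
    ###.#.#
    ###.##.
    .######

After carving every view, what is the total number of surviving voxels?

voxel count = 194

start: 7×7×7 = 343 voxels
after view 1 [y-axis, 37 of 49 cells solid] → remaining = 259
after view 2 [z-axis, 37 of 49 cells solid] → remaining = 194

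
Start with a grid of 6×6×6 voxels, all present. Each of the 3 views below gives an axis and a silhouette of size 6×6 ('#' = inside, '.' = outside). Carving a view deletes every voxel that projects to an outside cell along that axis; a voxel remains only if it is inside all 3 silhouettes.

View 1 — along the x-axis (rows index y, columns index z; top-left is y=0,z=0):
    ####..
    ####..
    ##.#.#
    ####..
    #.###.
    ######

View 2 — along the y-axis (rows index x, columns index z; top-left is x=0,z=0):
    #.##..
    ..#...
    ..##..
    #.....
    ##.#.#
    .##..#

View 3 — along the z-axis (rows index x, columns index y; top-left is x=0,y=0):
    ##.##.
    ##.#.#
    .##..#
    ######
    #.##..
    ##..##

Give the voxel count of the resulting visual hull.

before carving: 216 voxels (6×6×6)
step 1: project along x, AND mask (26/36) → |grid| = 156
step 2: project along y, AND mask (14/36) → |grid| = 70
step 3: project along z, AND mask (24/36) → |grid| = 45

45 voxels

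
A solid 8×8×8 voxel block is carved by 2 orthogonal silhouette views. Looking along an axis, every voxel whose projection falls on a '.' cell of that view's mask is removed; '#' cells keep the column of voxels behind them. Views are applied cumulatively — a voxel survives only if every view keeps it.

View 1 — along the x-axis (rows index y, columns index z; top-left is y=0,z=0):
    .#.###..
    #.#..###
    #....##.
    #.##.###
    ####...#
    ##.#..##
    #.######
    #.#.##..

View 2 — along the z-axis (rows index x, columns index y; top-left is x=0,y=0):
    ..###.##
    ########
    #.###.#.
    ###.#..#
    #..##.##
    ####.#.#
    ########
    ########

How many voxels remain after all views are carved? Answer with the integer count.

before carving: 512 voxels (8×8×8)
after view 1 [x-axis, 39 of 64 cells solid] → remaining = 312
after view 2 [z-axis, 50 of 64 cells solid] → remaining = 241

|visual hull| = 241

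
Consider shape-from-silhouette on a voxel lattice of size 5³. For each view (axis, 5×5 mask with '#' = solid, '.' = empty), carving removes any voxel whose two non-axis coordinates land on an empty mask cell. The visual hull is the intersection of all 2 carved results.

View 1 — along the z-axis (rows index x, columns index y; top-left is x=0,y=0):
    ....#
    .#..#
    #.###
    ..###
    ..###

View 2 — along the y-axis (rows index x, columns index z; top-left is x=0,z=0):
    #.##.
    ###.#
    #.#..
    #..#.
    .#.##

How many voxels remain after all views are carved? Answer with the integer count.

before carving: 125 voxels (5×5×5)
step 1: project along z, AND mask (13/25) → |grid| = 65
step 2: project along y, AND mask (14/25) → |grid| = 34

|visual hull| = 34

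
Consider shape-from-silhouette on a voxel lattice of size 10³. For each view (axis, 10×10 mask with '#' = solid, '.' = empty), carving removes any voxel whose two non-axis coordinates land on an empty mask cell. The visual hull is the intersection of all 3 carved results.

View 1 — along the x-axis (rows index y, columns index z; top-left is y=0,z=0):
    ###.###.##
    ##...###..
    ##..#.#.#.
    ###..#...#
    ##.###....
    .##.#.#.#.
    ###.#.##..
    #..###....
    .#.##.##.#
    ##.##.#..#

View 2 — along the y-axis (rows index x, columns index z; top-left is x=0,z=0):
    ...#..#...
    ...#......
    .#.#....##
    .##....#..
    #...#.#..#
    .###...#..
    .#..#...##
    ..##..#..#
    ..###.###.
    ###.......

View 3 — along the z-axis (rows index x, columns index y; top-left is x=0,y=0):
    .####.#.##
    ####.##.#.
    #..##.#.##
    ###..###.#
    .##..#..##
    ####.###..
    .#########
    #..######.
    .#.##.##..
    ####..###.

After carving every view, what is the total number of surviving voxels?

before carving: 1000 voxels (10×10×10)
after view 1 [x-axis, 55 of 100 cells solid] → remaining = 550
after view 2 [y-axis, 35 of 100 cells solid] → remaining = 191
after view 3 [z-axis, 67 of 100 cells solid] → remaining = 121

voxel count = 121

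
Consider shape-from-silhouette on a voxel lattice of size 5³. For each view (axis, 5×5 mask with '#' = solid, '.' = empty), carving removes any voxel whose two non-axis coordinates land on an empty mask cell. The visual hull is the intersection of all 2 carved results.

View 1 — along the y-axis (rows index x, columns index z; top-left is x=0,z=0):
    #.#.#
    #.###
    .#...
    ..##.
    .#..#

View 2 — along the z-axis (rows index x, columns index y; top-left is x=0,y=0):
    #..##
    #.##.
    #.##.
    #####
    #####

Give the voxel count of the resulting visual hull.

full grid |V| = 125
after view 1 [y-axis, 12 of 25 cells solid] → remaining = 60
after view 2 [z-axis, 19 of 25 cells solid] → remaining = 44

44 voxels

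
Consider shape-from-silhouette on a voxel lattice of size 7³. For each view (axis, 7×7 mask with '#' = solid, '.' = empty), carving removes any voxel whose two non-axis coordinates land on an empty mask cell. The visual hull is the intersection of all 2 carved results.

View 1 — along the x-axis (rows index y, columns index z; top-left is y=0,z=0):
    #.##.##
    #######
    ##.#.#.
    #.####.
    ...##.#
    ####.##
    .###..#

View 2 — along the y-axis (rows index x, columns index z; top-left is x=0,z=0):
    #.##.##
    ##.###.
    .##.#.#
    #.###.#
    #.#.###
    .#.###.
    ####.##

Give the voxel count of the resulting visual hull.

166 voxels

full grid |V| = 343
carve view 1 (along x, YZ-mask fill 34/49): 238 voxels remain
carve view 2 (along y, XZ-mask fill 34/49): 166 voxels remain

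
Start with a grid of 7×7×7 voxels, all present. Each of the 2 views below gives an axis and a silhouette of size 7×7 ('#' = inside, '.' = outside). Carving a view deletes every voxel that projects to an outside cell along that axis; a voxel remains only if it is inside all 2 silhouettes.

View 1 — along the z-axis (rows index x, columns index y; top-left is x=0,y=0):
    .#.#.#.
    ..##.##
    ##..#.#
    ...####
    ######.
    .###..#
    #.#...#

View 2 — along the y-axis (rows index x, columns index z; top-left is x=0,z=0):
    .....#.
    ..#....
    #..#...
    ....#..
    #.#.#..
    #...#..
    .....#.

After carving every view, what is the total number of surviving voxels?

start: 7×7×7 = 343 voxels
carve view 1 (along z, XY-mask fill 28/49): 196 voxels remain
carve view 2 (along y, XZ-mask fill 11/49): 48 voxels remain

|visual hull| = 48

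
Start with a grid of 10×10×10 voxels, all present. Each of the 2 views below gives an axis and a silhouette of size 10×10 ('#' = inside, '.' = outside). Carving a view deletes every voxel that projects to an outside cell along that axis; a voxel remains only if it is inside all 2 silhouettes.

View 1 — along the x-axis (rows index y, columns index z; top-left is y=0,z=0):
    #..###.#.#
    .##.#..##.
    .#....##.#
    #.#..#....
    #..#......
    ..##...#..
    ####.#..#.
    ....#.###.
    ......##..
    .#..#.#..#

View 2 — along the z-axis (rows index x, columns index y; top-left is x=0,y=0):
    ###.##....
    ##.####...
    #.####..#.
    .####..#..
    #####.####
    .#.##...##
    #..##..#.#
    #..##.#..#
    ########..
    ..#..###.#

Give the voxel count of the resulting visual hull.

full grid |V| = 1000
  1. axis=0 (YZ plane), |mask|=39  ⇒  voxels=390
  2. axis=2 (XY plane), |mask|=59  ⇒  voxels=229

voxel count = 229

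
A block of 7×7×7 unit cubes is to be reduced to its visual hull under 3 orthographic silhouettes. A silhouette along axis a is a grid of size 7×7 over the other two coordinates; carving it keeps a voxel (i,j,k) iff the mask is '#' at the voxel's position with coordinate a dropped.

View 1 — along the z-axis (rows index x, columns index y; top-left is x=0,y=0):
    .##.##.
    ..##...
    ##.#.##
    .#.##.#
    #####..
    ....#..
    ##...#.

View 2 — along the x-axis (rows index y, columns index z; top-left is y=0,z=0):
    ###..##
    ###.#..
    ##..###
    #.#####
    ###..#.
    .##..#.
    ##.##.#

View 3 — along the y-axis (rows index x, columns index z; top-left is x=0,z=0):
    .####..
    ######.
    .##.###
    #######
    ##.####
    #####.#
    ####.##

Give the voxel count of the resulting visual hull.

voxel count = 88

full grid |V| = 343
  1. axis=2 (XY plane), |mask|=24  ⇒  voxels=168
  2. axis=0 (YZ plane), |mask|=32  ⇒  voxels=109
  3. axis=1 (XZ plane), |mask|=40  ⇒  voxels=88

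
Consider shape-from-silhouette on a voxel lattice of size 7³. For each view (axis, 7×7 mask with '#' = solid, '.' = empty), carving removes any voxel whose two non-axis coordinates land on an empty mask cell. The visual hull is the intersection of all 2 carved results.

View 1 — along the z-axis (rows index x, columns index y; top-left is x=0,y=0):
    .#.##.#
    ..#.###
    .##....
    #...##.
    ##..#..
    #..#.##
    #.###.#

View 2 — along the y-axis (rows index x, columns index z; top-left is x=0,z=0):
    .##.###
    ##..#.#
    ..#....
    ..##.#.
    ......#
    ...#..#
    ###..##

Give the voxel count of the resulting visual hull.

start: 7×7×7 = 343 voxels
V1 z: intersect with XY mask (25 set) -- 175 left
V2 y: intersect with XZ mask (21 set) -- 83 left

83 voxels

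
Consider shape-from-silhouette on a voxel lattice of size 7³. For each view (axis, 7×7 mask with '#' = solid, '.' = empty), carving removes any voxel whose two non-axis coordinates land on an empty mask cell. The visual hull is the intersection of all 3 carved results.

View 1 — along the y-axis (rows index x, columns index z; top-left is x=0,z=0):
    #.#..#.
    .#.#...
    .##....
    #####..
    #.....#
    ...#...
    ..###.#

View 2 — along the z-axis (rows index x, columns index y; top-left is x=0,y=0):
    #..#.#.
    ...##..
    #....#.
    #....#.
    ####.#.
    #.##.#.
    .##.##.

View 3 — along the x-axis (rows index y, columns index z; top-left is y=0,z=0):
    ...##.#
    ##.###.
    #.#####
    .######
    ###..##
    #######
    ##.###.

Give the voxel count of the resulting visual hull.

40 voxels

before carving: 343 voxels (7×7×7)
after view 1 [y-axis, 19 of 49 cells solid] → remaining = 133
after view 2 [z-axis, 22 of 49 cells solid] → remaining = 57
after view 3 [x-axis, 37 of 49 cells solid] → remaining = 40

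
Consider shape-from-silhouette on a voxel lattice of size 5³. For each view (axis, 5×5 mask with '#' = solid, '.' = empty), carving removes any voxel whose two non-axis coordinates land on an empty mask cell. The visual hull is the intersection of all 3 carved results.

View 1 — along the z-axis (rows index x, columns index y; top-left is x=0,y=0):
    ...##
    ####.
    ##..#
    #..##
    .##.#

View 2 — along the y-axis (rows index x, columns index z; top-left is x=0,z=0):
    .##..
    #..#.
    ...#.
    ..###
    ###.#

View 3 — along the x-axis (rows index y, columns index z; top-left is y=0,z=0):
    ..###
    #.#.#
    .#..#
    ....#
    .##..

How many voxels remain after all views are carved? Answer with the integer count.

start: 5×5×5 = 125 voxels
  1. axis=2 (XY plane), |mask|=15  ⇒  voxels=75
  2. axis=1 (XZ plane), |mask|=12  ⇒  voxels=36
  3. axis=0 (YZ plane), |mask|=11  ⇒  voxels=17

|visual hull| = 17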